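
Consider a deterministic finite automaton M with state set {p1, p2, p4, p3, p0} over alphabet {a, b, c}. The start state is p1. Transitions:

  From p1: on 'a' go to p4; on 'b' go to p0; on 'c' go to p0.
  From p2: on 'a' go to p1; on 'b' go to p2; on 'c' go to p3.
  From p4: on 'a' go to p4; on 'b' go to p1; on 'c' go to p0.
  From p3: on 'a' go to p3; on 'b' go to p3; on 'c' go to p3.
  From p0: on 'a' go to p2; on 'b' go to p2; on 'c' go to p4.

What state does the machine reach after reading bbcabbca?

p3

p1 → p0 → p2 → p3 → p3 → p3 → p3 → p3 → p3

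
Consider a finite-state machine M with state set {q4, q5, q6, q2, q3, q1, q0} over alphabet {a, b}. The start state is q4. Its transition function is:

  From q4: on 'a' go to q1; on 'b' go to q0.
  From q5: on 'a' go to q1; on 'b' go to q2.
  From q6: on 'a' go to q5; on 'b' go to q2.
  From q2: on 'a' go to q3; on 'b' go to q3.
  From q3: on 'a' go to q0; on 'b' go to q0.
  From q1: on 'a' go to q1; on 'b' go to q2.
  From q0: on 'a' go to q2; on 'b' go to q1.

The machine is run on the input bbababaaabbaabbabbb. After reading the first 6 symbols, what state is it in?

q0

Trace: q4 -b-> q0 -b-> q1 -a-> q1 -b-> q2 -a-> q3 -b-> q0
After 6 symbols: q0.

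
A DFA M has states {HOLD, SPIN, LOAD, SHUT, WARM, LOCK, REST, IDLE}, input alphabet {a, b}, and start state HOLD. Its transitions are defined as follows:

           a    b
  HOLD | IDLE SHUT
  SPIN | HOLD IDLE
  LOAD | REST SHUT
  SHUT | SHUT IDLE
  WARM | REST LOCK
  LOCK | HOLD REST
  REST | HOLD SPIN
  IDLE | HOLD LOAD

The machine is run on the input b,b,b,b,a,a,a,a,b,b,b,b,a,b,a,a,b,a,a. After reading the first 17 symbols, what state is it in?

IDLE

HOLD → SHUT → IDLE → LOAD → SHUT → SHUT → SHUT → SHUT → SHUT → IDLE → LOAD → SHUT → IDLE → HOLD → SHUT → SHUT → SHUT → IDLE
After 17 symbols: IDLE.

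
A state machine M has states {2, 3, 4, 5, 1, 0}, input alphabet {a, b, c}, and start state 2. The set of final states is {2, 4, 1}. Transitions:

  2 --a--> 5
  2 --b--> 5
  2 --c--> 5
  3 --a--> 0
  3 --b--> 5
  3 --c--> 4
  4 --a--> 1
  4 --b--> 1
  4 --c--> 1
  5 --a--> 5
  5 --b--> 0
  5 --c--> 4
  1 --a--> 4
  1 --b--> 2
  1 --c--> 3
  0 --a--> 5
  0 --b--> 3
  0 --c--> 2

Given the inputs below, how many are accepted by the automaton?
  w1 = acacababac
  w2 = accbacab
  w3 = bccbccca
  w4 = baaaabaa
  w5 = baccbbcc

4

w1: 2 → 5 → 4 → 1 → 3 → 0 → 3 → 0 → 3 → 0 → 2  → end 2, accepted
w2: 2 → 5 → 4 → 1 → 2 → 5 → 4 → 1 → 2  → end 2, accepted
w3: 2 → 5 → 4 → 1 → 2 → 5 → 4 → 1 → 4  → end 4, accepted
w4: 2 → 5 → 5 → 5 → 5 → 5 → 0 → 5 → 5  → end 5, rejected
w5: 2 → 5 → 5 → 4 → 1 → 2 → 5 → 4 → 1  → end 1, accepted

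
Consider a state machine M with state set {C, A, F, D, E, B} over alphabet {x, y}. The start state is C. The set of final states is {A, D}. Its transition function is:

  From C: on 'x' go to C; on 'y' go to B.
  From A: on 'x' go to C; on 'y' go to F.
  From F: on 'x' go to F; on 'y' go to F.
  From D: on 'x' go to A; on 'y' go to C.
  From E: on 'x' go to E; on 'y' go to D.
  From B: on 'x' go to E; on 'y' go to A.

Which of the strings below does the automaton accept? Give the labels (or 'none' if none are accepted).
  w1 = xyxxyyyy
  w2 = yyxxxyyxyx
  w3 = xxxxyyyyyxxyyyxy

w1

w1:
  start at C
  read 'x': C → C
  read 'y': C → B
  read 'x': B → E
  read 'x': E → E
  read 'y': E → D
  read 'y': D → C
  read 'y': C → B
  read 'y': B → A
  end A, accepted
w2:
  start at C
  read 'y': C → B
  read 'y': B → A
  read 'x': A → C
  read 'x': C → C
  read 'x': C → C
  read 'y': C → B
  read 'y': B → A
  read 'x': A → C
  read 'y': C → B
  read 'x': B → E
  end E, rejected
w3:
  start at C
  read 'x': C → C
  read 'x': C → C
  read 'x': C → C
  read 'x': C → C
  read 'y': C → B
  read 'y': B → A
  read 'y': A → F
  read 'y': F → F
  read 'y': F → F
  read 'x': F → F
  read 'x': F → F
  read 'y': F → F
  read 'y': F → F
  read 'y': F → F
  read 'x': F → F
  read 'y': F → F
  end F, rejected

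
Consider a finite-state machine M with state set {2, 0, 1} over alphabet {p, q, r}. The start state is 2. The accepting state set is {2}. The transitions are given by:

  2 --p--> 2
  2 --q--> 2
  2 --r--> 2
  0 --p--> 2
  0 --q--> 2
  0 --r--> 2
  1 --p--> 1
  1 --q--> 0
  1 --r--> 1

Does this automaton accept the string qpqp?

Yes

start at 2
read 'q': 2 → 2
read 'p': 2 → 2
read 'q': 2 → 2
read 'p': 2 → 2
End state 2 is accepting.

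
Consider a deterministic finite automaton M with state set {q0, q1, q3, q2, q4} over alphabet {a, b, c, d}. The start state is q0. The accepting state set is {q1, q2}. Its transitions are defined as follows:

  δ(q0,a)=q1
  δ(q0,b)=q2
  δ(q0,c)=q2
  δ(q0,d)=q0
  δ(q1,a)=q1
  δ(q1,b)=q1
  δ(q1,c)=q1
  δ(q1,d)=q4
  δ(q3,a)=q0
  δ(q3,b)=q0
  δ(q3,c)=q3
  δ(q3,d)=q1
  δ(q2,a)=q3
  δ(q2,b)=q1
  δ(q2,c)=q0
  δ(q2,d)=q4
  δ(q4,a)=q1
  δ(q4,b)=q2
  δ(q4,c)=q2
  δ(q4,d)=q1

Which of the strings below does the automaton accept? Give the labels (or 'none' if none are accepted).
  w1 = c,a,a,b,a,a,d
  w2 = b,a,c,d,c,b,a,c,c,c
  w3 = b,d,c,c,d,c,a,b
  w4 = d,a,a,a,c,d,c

w1:
  start at q0
  read 'c': q0 → q2
  read 'a': q2 → q3
  read 'a': q3 → q0
  read 'b': q0 → q2
  read 'a': q2 → q3
  read 'a': q3 → q0
  read 'd': q0 → q0
  end q0, rejected
w2:
  start at q0
  read 'b': q0 → q2
  read 'a': q2 → q3
  read 'c': q3 → q3
  read 'd': q3 → q1
  read 'c': q1 → q1
  read 'b': q1 → q1
  read 'a': q1 → q1
  read 'c': q1 → q1
  read 'c': q1 → q1
  read 'c': q1 → q1
  end q1, accepted
w3:
  start at q0
  read 'b': q0 → q2
  read 'd': q2 → q4
  read 'c': q4 → q2
  read 'c': q2 → q0
  read 'd': q0 → q0
  read 'c': q0 → q2
  read 'a': q2 → q3
  read 'b': q3 → q0
  end q0, rejected
w4:
  start at q0
  read 'd': q0 → q0
  read 'a': q0 → q1
  read 'a': q1 → q1
  read 'a': q1 → q1
  read 'c': q1 → q1
  read 'd': q1 → q4
  read 'c': q4 → q2
  end q2, accepted

w2, w4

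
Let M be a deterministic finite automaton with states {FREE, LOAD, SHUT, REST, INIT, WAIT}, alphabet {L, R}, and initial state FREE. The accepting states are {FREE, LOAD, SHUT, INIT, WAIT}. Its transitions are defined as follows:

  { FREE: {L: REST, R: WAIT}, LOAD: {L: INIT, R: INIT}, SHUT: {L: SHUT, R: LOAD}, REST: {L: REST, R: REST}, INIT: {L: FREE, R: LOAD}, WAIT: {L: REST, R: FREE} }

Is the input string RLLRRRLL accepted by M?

FREE → WAIT → REST → REST → REST → REST → REST → REST → REST
End state REST is not accepting.

No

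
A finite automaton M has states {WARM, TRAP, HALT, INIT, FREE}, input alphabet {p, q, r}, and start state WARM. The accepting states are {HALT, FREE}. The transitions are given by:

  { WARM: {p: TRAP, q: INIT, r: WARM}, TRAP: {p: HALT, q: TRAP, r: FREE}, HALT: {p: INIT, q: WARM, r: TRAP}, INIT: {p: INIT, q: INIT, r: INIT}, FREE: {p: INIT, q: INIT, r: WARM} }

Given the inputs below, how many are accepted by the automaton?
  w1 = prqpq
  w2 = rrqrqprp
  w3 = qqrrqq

w1: WARM → TRAP → FREE → INIT → INIT → INIT  → end INIT, rejected
w2: WARM → WARM → WARM → INIT → INIT → INIT → INIT → INIT → INIT  → end INIT, rejected
w3: WARM → INIT → INIT → INIT → INIT → INIT → INIT  → end INIT, rejected

0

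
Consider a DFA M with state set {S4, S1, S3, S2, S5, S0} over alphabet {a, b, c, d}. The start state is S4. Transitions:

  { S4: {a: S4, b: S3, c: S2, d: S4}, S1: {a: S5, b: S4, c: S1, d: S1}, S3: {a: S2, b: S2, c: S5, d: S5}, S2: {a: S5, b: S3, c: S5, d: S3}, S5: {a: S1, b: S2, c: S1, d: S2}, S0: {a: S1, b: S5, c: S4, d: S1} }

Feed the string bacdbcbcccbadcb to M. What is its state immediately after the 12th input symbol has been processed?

S4

S4 → S3 → S2 → S5 → S2 → S3 → S5 → S2 → S5 → S1 → S1 → S4 → S4
After 12 symbols: S4.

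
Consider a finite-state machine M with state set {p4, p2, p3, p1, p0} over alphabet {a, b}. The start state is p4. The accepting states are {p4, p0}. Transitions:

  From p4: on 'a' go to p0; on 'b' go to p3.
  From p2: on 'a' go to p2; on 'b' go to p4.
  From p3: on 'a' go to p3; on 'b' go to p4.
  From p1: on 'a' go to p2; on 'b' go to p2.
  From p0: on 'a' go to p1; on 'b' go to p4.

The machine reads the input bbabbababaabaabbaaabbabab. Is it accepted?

p4 → p3 → p4 → p0 → p4 → p3 → p3 → p4 → p0 → p4 → p0 → p1 → p2 → p2 → p2 → p4 → p3 → p3 → p3 → p3 → p4 → p3 → p3 → p4 → p0 → p4
End state p4 is accepting.

Yes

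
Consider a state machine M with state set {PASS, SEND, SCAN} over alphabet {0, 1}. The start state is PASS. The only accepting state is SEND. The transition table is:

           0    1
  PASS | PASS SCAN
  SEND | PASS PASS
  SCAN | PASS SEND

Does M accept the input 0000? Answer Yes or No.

PASS → PASS → PASS → PASS → PASS
End state PASS is not accepting.

No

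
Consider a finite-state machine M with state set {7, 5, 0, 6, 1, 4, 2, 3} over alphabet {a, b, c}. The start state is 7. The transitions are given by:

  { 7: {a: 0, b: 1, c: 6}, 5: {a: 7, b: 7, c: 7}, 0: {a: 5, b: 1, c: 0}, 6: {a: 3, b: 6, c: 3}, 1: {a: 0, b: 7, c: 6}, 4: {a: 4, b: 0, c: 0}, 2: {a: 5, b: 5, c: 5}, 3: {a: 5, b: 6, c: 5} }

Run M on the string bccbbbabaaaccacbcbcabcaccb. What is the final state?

1

7 → 1 → 6 → 3 → 6 → 6 → 6 → 3 → 6 → 3 → 5 → 7 → 6 → 3 → 5 → 7 → 1 → 6 → 6 → 3 → 5 → 7 → 6 → 3 → 5 → 7 → 1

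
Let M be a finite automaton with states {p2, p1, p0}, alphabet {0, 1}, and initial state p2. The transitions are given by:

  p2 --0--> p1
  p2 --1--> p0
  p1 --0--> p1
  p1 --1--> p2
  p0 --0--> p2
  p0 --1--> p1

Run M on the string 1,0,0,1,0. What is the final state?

p1

start at p2
read '1': p2 → p0
read '0': p0 → p2
read '0': p2 → p1
read '1': p1 → p2
read '0': p2 → p1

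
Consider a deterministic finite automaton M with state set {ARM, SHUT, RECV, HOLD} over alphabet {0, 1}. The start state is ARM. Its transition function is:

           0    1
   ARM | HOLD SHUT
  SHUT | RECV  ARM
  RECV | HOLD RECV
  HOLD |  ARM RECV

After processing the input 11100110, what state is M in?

Trace: ARM -1-> SHUT -1-> ARM -1-> SHUT -0-> RECV -0-> HOLD -1-> RECV -1-> RECV -0-> HOLD

HOLD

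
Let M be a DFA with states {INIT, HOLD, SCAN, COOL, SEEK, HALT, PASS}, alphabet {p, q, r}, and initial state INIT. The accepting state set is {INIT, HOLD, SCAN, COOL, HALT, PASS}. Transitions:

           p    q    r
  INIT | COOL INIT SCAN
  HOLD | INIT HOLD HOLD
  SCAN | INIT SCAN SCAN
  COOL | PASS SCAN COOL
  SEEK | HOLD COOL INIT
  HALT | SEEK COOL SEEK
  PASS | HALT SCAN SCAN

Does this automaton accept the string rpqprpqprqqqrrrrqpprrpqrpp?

Yes

Trace: INIT -r-> SCAN -p-> INIT -q-> INIT -p-> COOL -r-> COOL -p-> PASS -q-> SCAN -p-> INIT -r-> SCAN -q-> SCAN -q-> SCAN -q-> SCAN -r-> SCAN -r-> SCAN -r-> SCAN -r-> SCAN -q-> SCAN -p-> INIT -p-> COOL -r-> COOL -r-> COOL -p-> PASS -q-> SCAN -r-> SCAN -p-> INIT -p-> COOL
End state COOL is accepting.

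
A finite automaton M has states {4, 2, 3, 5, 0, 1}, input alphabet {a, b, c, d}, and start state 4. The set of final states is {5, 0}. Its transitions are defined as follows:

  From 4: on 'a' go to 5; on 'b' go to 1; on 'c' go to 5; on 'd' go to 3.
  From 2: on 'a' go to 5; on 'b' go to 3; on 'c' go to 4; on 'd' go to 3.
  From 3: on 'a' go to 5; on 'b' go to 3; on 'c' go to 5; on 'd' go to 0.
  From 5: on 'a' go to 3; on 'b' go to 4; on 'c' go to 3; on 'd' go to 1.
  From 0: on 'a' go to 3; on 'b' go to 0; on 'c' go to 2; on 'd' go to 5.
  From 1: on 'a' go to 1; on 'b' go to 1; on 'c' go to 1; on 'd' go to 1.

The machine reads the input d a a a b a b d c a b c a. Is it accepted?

No

Trace: 4 -d-> 3 -a-> 5 -a-> 3 -a-> 5 -b-> 4 -a-> 5 -b-> 4 -d-> 3 -c-> 5 -a-> 3 -b-> 3 -c-> 5 -a-> 3
End state 3 is not accepting.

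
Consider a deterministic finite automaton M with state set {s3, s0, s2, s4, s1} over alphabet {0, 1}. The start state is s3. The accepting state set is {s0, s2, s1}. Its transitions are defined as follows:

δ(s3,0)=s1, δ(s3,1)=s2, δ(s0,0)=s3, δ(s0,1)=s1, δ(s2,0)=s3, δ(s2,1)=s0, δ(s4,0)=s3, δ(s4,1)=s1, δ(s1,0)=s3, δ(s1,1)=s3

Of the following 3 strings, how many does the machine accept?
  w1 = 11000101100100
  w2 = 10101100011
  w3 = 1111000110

w1:
  start at s3
  read '1': s3 → s2
  read '1': s2 → s0
  read '0': s0 → s3
  read '0': s3 → s1
  read '0': s1 → s3
  read '1': s3 → s2
  read '0': s2 → s3
  read '1': s3 → s2
  read '1': s2 → s0
  read '0': s0 → s3
  read '0': s3 → s1
  read '1': s1 → s3
  read '0': s3 → s1
  read '0': s1 → s3
  end s3, rejected
w2:
  start at s3
  read '1': s3 → s2
  read '0': s2 → s3
  read '1': s3 → s2
  read '0': s2 → s3
  read '1': s3 → s2
  read '1': s2 → s0
  read '0': s0 → s3
  read '0': s3 → s1
  read '0': s1 → s3
  read '1': s3 → s2
  read '1': s2 → s0
  end s0, accepted
w3:
  start at s3
  read '1': s3 → s2
  read '1': s2 → s0
  read '1': s0 → s1
  read '1': s1 → s3
  read '0': s3 → s1
  read '0': s1 → s3
  read '0': s3 → s1
  read '1': s1 → s3
  read '1': s3 → s2
  read '0': s2 → s3
  end s3, rejected

1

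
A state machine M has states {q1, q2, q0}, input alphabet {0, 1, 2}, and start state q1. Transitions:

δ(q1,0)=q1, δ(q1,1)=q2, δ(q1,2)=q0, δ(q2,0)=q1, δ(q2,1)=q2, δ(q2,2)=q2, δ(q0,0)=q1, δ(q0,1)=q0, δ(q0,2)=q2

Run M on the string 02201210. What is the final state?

q1 → q1 → q0 → q2 → q1 → q2 → q2 → q2 → q1

q1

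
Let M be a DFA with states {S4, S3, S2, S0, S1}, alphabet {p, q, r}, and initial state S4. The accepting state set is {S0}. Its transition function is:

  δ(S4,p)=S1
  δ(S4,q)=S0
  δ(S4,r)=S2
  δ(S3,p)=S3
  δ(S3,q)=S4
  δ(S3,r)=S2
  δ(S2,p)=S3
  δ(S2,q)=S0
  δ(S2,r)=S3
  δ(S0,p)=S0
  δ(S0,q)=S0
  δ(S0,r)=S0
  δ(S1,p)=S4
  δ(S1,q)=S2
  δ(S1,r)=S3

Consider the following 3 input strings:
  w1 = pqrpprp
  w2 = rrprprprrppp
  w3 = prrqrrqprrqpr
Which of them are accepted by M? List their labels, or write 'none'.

w1:
  start at S4
  read 'p': S4 → S1
  read 'q': S1 → S2
  read 'r': S2 → S3
  read 'p': S3 → S3
  read 'p': S3 → S3
  read 'r': S3 → S2
  read 'p': S2 → S3
  end S3, rejected
w2:
  start at S4
  read 'r': S4 → S2
  read 'r': S2 → S3
  read 'p': S3 → S3
  read 'r': S3 → S2
  read 'p': S2 → S3
  read 'r': S3 → S2
  read 'p': S2 → S3
  read 'r': S3 → S2
  read 'r': S2 → S3
  read 'p': S3 → S3
  read 'p': S3 → S3
  read 'p': S3 → S3
  end S3, rejected
w3:
  start at S4
  read 'p': S4 → S1
  read 'r': S1 → S3
  read 'r': S3 → S2
  read 'q': S2 → S0
  read 'r': S0 → S0
  read 'r': S0 → S0
  read 'q': S0 → S0
  read 'p': S0 → S0
  read 'r': S0 → S0
  read 'r': S0 → S0
  read 'q': S0 → S0
  read 'p': S0 → S0
  read 'r': S0 → S0
  end S0, accepted

w3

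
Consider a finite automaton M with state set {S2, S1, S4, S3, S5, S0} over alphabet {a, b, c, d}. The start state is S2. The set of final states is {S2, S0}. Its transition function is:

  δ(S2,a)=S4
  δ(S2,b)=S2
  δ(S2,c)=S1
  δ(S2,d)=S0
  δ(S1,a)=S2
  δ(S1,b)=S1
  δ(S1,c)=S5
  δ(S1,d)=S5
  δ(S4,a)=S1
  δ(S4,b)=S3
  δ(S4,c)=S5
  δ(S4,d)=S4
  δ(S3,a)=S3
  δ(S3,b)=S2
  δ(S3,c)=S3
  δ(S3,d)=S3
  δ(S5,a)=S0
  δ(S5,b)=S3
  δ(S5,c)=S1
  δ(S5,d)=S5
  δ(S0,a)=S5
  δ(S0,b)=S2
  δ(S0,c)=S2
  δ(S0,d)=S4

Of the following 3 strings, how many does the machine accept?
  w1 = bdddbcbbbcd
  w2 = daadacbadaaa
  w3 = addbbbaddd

w1:
  start at S2
  read 'b': S2 → S2
  read 'd': S2 → S0
  read 'd': S0 → S4
  read 'd': S4 → S4
  read 'b': S4 → S3
  read 'c': S3 → S3
  read 'b': S3 → S2
  read 'b': S2 → S2
  read 'b': S2 → S2
  read 'c': S2 → S1
  read 'd': S1 → S5
  end S5, rejected
w2:
  start at S2
  read 'd': S2 → S0
  read 'a': S0 → S5
  read 'a': S5 → S0
  read 'd': S0 → S4
  read 'a': S4 → S1
  read 'c': S1 → S5
  read 'b': S5 → S3
  read 'a': S3 → S3
  read 'd': S3 → S3
  read 'a': S3 → S3
  read 'a': S3 → S3
  read 'a': S3 → S3
  end S3, rejected
w3:
  start at S2
  read 'a': S2 → S4
  read 'd': S4 → S4
  read 'd': S4 → S4
  read 'b': S4 → S3
  read 'b': S3 → S2
  read 'b': S2 → S2
  read 'a': S2 → S4
  read 'd': S4 → S4
  read 'd': S4 → S4
  read 'd': S4 → S4
  end S4, rejected

0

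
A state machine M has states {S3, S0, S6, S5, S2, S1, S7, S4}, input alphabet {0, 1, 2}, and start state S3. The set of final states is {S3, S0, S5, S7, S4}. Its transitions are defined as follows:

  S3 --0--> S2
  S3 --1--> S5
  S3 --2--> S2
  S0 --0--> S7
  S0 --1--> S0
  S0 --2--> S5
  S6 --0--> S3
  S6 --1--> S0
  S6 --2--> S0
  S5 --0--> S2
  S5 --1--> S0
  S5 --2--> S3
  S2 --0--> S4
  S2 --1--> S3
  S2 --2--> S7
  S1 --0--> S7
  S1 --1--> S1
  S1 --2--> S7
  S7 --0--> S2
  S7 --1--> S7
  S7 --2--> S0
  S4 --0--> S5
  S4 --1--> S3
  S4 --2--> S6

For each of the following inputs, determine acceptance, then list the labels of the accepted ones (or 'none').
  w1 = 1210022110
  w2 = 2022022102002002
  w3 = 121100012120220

w1, w3

w1:
  start at S3
  read '1': S3 → S5
  read '2': S5 → S3
  read '1': S3 → S5
  read '0': S5 → S2
  read '0': S2 → S4
  read '2': S4 → S6
  read '2': S6 → S0
  read '1': S0 → S0
  read '1': S0 → S0
  read '0': S0 → S7
  end S7, accepted
w2:
  start at S3
  read '2': S3 → S2
  read '0': S2 → S4
  read '2': S4 → S6
  read '2': S6 → S0
  read '0': S0 → S7
  read '2': S7 → S0
  read '2': S0 → S5
  read '1': S5 → S0
  read '0': S0 → S7
  read '2': S7 → S0
  read '0': S0 → S7
  read '0': S7 → S2
  read '2': S2 → S7
  read '0': S7 → S2
  read '0': S2 → S4
  read '2': S4 → S6
  end S6, rejected
w3:
  start at S3
  read '1': S3 → S5
  read '2': S5 → S3
  read '1': S3 → S5
  read '1': S5 → S0
  read '0': S0 → S7
  read '0': S7 → S2
  read '0': S2 → S4
  read '1': S4 → S3
  read '2': S3 → S2
  read '1': S2 → S3
  read '2': S3 → S2
  read '0': S2 → S4
  read '2': S4 → S6
  read '2': S6 → S0
  read '0': S0 → S7
  end S7, accepted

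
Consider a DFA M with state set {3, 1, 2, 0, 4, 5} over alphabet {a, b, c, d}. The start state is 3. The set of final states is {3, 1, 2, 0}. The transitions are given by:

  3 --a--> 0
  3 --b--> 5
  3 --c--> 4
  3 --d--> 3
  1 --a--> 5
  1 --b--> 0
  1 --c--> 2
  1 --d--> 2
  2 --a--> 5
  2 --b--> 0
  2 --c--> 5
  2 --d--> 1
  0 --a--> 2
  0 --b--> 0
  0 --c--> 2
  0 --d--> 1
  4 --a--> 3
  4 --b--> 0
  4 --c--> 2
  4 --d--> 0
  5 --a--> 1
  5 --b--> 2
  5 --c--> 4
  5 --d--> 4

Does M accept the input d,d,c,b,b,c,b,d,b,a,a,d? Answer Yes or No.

No

Trace: 3 -d-> 3 -d-> 3 -c-> 4 -b-> 0 -b-> 0 -c-> 2 -b-> 0 -d-> 1 -b-> 0 -a-> 2 -a-> 5 -d-> 4
End state 4 is not accepting.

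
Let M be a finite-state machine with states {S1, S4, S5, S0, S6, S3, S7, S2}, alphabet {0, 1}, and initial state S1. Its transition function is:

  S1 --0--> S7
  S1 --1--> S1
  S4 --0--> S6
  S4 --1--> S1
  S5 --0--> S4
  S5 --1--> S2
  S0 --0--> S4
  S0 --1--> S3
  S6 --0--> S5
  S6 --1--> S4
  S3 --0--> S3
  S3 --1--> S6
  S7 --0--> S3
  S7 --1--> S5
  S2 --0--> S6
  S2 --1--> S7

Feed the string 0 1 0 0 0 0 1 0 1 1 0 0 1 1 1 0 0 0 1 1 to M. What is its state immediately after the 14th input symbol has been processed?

S7

start at S1
read '0': S1 → S7
read '1': S7 → S5
read '0': S5 → S4
read '0': S4 → S6
read '0': S6 → S5
read '0': S5 → S4
read '1': S4 → S1
read '0': S1 → S7
read '1': S7 → S5
read '1': S5 → S2
read '0': S2 → S6
read '0': S6 → S5
read '1': S5 → S2
read '1': S2 → S7
After 14 symbols: S7.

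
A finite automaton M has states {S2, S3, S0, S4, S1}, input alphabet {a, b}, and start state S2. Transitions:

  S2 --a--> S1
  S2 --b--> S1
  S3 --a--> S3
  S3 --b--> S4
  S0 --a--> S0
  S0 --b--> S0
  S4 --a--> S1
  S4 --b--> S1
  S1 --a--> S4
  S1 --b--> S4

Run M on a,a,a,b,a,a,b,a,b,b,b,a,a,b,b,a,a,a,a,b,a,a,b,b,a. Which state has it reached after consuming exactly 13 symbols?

S1

start at S2
read 'a': S2 → S1
read 'a': S1 → S4
read 'a': S4 → S1
read 'b': S1 → S4
read 'a': S4 → S1
read 'a': S1 → S4
read 'b': S4 → S1
read 'a': S1 → S4
read 'b': S4 → S1
read 'b': S1 → S4
read 'b': S4 → S1
read 'a': S1 → S4
read 'a': S4 → S1
After 13 symbols: S1.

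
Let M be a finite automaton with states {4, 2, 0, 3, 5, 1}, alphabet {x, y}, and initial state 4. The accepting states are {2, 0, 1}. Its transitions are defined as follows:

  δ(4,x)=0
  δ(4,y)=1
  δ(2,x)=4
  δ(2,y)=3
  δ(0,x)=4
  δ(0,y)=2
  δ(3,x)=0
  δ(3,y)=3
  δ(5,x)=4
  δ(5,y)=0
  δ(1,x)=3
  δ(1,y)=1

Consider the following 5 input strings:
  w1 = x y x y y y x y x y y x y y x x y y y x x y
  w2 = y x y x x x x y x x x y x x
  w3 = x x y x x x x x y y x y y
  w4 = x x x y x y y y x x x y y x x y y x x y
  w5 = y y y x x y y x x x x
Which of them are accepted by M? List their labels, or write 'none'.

w1:
  start at 4
  read 'x': 4 → 0
  read 'y': 0 → 2
  read 'x': 2 → 4
  read 'y': 4 → 1
  read 'y': 1 → 1
  read 'y': 1 → 1
  read 'x': 1 → 3
  read 'y': 3 → 3
  read 'x': 3 → 0
  read 'y': 0 → 2
  read 'y': 2 → 3
  read 'x': 3 → 0
  read 'y': 0 → 2
  read 'y': 2 → 3
  read 'x': 3 → 0
  read 'x': 0 → 4
  read 'y': 4 → 1
  read 'y': 1 → 1
  read 'y': 1 → 1
  read 'x': 1 → 3
  read 'x': 3 → 0
  read 'y': 0 → 2
  end 2, accepted
w2:
  start at 4
  read 'y': 4 → 1
  read 'x': 1 → 3
  read 'y': 3 → 3
  read 'x': 3 → 0
  read 'x': 0 → 4
  read 'x': 4 → 0
  read 'x': 0 → 4
  read 'y': 4 → 1
  read 'x': 1 → 3
  read 'x': 3 → 0
  read 'x': 0 → 4
  read 'y': 4 → 1
  read 'x': 1 → 3
  read 'x': 3 → 0
  end 0, accepted
w3:
  start at 4
  read 'x': 4 → 0
  read 'x': 0 → 4
  read 'y': 4 → 1
  read 'x': 1 → 3
  read 'x': 3 → 0
  read 'x': 0 → 4
  read 'x': 4 → 0
  read 'x': 0 → 4
  read 'y': 4 → 1
  read 'y': 1 → 1
  read 'x': 1 → 3
  read 'y': 3 → 3
  read 'y': 3 → 3
  end 3, rejected
w4:
  start at 4
  read 'x': 4 → 0
  read 'x': 0 → 4
  read 'x': 4 → 0
  read 'y': 0 → 2
  read 'x': 2 → 4
  read 'y': 4 → 1
  read 'y': 1 → 1
  read 'y': 1 → 1
  read 'x': 1 → 3
  read 'x': 3 → 0
  read 'x': 0 → 4
  read 'y': 4 → 1
  read 'y': 1 → 1
  read 'x': 1 → 3
  read 'x': 3 → 0
  read 'y': 0 → 2
  read 'y': 2 → 3
  read 'x': 3 → 0
  read 'x': 0 → 4
  read 'y': 4 → 1
  end 1, accepted
w5:
  start at 4
  read 'y': 4 → 1
  read 'y': 1 → 1
  read 'y': 1 → 1
  read 'x': 1 → 3
  read 'x': 3 → 0
  read 'y': 0 → 2
  read 'y': 2 → 3
  read 'x': 3 → 0
  read 'x': 0 → 4
  read 'x': 4 → 0
  read 'x': 0 → 4
  end 4, rejected

w1, w2, w4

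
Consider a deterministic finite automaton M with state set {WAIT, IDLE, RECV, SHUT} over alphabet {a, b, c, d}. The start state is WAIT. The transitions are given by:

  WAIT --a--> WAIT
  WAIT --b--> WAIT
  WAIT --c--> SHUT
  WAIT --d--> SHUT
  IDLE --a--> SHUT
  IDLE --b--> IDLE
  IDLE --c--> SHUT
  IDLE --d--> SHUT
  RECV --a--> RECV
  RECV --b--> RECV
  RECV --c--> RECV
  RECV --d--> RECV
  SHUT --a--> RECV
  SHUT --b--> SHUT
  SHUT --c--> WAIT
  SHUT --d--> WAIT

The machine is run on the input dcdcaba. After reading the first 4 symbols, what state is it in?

Trace: WAIT -d-> SHUT -c-> WAIT -d-> SHUT -c-> WAIT
After 4 symbols: WAIT.

WAIT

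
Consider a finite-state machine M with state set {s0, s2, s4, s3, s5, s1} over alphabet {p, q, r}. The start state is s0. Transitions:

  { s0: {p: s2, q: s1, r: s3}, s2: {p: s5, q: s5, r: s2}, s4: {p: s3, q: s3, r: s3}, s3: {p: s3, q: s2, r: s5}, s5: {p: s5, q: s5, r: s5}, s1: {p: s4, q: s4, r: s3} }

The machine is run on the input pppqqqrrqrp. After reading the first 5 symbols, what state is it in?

s0 → s2 → s5 → s5 → s5 → s5
After 5 symbols: s5.

s5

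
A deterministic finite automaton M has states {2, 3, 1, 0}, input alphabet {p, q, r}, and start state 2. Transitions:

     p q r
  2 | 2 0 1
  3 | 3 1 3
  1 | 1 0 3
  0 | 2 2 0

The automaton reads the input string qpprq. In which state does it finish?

0

start at 2
read 'q': 2 → 0
read 'p': 0 → 2
read 'p': 2 → 2
read 'r': 2 → 1
read 'q': 1 → 0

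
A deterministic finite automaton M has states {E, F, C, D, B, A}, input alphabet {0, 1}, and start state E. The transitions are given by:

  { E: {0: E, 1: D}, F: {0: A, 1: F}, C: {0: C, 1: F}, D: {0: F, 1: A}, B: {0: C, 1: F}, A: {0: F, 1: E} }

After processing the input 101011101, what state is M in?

F

Trace: E -1-> D -0-> F -1-> F -0-> A -1-> E -1-> D -1-> A -0-> F -1-> F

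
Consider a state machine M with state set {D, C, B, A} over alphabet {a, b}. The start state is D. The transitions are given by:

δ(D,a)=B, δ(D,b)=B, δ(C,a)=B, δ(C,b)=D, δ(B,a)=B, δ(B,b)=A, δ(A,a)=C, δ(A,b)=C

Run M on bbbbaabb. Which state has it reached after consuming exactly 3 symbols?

C

Trace: D -b-> B -b-> A -b-> C
After 3 symbols: C.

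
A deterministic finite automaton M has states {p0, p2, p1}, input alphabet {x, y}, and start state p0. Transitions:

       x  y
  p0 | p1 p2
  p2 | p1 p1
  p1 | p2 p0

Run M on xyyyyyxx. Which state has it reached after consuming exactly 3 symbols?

p0 → p1 → p0 → p2
After 3 symbols: p2.

p2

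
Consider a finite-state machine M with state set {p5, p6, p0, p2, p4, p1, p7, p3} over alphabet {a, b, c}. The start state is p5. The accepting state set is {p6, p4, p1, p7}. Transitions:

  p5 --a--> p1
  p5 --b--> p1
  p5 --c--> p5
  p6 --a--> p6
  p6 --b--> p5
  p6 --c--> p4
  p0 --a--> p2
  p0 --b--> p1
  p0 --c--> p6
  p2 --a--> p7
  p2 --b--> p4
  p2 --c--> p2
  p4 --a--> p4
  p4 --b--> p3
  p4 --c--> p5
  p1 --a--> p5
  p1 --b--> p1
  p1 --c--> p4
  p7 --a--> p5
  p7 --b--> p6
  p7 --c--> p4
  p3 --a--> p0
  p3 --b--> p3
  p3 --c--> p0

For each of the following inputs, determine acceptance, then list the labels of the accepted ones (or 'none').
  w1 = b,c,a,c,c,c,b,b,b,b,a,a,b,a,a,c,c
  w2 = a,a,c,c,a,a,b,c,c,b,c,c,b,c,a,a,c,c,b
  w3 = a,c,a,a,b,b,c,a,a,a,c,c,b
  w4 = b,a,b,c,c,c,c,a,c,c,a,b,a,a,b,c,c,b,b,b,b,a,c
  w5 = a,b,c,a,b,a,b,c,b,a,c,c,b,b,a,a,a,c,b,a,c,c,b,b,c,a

w1: p5 → p1 → p4 → p4 → p5 → p5 → p5 → p1 → p1 → p1 → p1 → p5 → p1 → p1 → p5 → p1 → p4 → p5  → end p5, rejected
w2: p5 → p1 → p5 → p5 → p5 → p1 → p5 → p1 → p4 → p5 → p1 → p4 → p5 → p1 → p4 → p4 → p4 → p5 → p5 → p1  → end p1, accepted
w3: p5 → p1 → p4 → p4 → p4 → p3 → p3 → p0 → p2 → p7 → p5 → p5 → p5 → p1  → end p1, accepted
w4: p5 → p1 → p5 → p1 → p4 → p5 → p5 → p5 → p1 → p4 → p5 → p1 → p1 → p5 → p1 → p1 → p4 → p5 → p1 → p1 → p1 → p1 → p5 → p5  → end p5, rejected
w5: p5 → p1 → p1 → p4 → p4 → p3 → p0 → p1 → p4 → p3 → p0 → p6 → p4 → p3 → p3 → p0 → p2 → p7 → p4 → p3 → p0 → p6 → p4 → p3 → p3 → p0 → p2  → end p2, rejected

w2, w3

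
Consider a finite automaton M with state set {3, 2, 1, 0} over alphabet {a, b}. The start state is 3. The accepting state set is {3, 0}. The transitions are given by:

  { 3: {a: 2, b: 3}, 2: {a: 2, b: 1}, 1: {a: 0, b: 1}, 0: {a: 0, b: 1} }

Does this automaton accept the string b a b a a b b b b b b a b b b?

No

Trace: 3 -b-> 3 -a-> 2 -b-> 1 -a-> 0 -a-> 0 -b-> 1 -b-> 1 -b-> 1 -b-> 1 -b-> 1 -b-> 1 -a-> 0 -b-> 1 -b-> 1 -b-> 1
End state 1 is not accepting.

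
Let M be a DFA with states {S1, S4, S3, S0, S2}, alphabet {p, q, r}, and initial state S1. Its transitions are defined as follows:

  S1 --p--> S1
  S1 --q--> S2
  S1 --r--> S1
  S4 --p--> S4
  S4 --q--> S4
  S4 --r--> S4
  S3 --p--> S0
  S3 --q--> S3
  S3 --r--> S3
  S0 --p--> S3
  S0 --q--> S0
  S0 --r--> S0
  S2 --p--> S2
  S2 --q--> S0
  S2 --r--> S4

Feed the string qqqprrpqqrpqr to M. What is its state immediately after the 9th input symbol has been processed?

Trace: S1 -q-> S2 -q-> S0 -q-> S0 -p-> S3 -r-> S3 -r-> S3 -p-> S0 -q-> S0 -q-> S0
After 9 symbols: S0.

S0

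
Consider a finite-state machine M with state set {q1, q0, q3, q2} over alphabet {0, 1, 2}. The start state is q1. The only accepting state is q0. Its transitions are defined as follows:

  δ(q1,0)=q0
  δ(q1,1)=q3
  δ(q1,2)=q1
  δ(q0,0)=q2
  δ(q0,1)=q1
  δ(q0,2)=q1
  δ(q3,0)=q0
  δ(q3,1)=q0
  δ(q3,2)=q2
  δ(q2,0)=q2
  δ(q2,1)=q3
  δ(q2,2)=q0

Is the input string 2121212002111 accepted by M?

start at q1
read '2': q1 → q1
read '1': q1 → q3
read '2': q3 → q2
read '1': q2 → q3
read '2': q3 → q2
read '1': q2 → q3
read '2': q3 → q2
read '0': q2 → q2
read '0': q2 → q2
read '2': q2 → q0
read '1': q0 → q1
read '1': q1 → q3
read '1': q3 → q0
End state q0 is accepting.

Yes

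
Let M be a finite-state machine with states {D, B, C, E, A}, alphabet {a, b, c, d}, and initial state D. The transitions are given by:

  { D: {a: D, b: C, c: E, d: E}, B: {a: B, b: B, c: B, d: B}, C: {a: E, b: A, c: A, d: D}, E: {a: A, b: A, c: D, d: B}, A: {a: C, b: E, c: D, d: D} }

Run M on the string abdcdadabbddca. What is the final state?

B

start at D
read 'a': D → D
read 'b': D → C
read 'd': C → D
read 'c': D → E
read 'd': E → B
read 'a': B → B
read 'd': B → B
read 'a': B → B
read 'b': B → B
read 'b': B → B
read 'd': B → B
read 'd': B → B
read 'c': B → B
read 'a': B → B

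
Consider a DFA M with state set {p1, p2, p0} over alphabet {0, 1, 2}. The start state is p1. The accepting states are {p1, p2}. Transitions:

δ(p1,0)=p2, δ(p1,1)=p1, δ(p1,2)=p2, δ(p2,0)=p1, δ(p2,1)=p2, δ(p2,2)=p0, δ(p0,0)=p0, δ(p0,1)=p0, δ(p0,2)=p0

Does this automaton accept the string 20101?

p1 → p2 → p1 → p1 → p2 → p2
End state p2 is accepting.

Yes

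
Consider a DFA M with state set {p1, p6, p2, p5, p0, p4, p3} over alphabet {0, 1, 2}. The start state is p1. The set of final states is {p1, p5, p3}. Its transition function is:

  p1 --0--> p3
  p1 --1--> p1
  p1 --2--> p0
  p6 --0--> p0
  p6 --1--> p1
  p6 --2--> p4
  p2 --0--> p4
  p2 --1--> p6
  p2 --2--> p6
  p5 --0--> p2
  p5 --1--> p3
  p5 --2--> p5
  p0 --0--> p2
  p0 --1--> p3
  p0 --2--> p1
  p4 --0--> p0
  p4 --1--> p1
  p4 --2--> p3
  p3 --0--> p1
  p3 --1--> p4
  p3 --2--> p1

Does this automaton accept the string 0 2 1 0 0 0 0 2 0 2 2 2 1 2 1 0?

start at p1
read '0': p1 → p3
read '2': p3 → p1
read '1': p1 → p1
read '0': p1 → p3
read '0': p3 → p1
read '0': p1 → p3
read '0': p3 → p1
read '2': p1 → p0
read '0': p0 → p2
read '2': p2 → p6
read '2': p6 → p4
read '2': p4 → p3
read '1': p3 → p4
read '2': p4 → p3
read '1': p3 → p4
read '0': p4 → p0
End state p0 is not accepting.

No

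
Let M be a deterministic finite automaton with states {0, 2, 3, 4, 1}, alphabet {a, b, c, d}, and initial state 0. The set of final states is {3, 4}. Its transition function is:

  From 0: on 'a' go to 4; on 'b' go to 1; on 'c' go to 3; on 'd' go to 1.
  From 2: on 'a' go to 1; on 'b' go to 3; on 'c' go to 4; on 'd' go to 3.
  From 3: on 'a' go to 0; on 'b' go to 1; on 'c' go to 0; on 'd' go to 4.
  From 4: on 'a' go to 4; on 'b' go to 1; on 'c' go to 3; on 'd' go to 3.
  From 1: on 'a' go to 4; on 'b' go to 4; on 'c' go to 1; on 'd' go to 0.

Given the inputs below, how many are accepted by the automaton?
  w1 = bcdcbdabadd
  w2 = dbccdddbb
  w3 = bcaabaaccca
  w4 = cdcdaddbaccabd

w1:
  start at 0
  read 'b': 0 → 1
  read 'c': 1 → 1
  read 'd': 1 → 0
  read 'c': 0 → 3
  read 'b': 3 → 1
  read 'd': 1 → 0
  read 'a': 0 → 4
  read 'b': 4 → 1
  read 'a': 1 → 4
  read 'd': 4 → 3
  read 'd': 3 → 4
  end 4, accepted
w2:
  start at 0
  read 'd': 0 → 1
  read 'b': 1 → 4
  read 'c': 4 → 3
  read 'c': 3 → 0
  read 'd': 0 → 1
  read 'd': 1 → 0
  read 'd': 0 → 1
  read 'b': 1 → 4
  read 'b': 4 → 1
  end 1, rejected
w3:
  start at 0
  read 'b': 0 → 1
  read 'c': 1 → 1
  read 'a': 1 → 4
  read 'a': 4 → 4
  read 'b': 4 → 1
  read 'a': 1 → 4
  read 'a': 4 → 4
  read 'c': 4 → 3
  read 'c': 3 → 0
  read 'c': 0 → 3
  read 'a': 3 → 0
  end 0, rejected
w4:
  start at 0
  read 'c': 0 → 3
  read 'd': 3 → 4
  read 'c': 4 → 3
  read 'd': 3 → 4
  read 'a': 4 → 4
  read 'd': 4 → 3
  read 'd': 3 → 4
  read 'b': 4 → 1
  read 'a': 1 → 4
  read 'c': 4 → 3
  read 'c': 3 → 0
  read 'a': 0 → 4
  read 'b': 4 → 1
  read 'd': 1 → 0
  end 0, rejected

1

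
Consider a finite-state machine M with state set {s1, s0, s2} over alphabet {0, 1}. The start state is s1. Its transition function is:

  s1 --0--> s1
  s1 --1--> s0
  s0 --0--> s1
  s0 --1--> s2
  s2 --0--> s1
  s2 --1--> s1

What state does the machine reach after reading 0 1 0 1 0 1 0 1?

s0

start at s1
read '0': s1 → s1
read '1': s1 → s0
read '0': s0 → s1
read '1': s1 → s0
read '0': s0 → s1
read '1': s1 → s0
read '0': s0 → s1
read '1': s1 → s0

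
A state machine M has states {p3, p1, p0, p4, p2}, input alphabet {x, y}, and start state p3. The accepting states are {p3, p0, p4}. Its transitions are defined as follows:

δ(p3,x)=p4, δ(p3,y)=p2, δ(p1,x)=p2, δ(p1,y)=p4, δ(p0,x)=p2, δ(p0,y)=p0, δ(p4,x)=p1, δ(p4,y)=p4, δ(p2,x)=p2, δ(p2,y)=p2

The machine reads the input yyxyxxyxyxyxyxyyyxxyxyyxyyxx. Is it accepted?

No

p3 → p2 → p2 → p2 → p2 → p2 → p2 → p2 → p2 → p2 → p2 → p2 → p2 → p2 → p2 → p2 → p2 → p2 → p2 → p2 → p2 → p2 → p2 → p2 → p2 → p2 → p2 → p2 → p2
End state p2 is not accepting.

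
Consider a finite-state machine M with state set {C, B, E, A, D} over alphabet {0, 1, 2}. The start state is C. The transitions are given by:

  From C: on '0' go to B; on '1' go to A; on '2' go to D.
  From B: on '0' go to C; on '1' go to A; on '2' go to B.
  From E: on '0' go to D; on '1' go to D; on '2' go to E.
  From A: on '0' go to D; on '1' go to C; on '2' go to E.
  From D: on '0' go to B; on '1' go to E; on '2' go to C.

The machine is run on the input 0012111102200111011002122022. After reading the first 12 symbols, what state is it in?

B

start at C
read '0': C → B
read '0': B → C
read '1': C → A
read '2': A → E
read '1': E → D
read '1': D → E
read '1': E → D
read '1': D → E
read '0': E → D
read '2': D → C
read '2': C → D
read '0': D → B
After 12 symbols: B.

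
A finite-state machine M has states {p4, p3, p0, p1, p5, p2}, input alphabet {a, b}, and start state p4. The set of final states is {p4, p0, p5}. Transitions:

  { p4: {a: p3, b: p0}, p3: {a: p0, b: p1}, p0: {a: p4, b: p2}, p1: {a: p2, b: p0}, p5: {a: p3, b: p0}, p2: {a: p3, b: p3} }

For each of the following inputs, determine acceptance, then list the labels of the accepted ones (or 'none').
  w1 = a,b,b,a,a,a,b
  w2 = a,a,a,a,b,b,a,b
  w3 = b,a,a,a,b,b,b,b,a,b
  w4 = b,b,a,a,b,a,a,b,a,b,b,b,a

w1: p4 → p3 → p1 → p0 → p4 → p3 → p0 → p2  → end p2, rejected
w2: p4 → p3 → p0 → p4 → p3 → p1 → p0 → p4 → p0  → end p0, accepted
w3: p4 → p0 → p4 → p3 → p0 → p2 → p3 → p1 → p0 → p4 → p0  → end p0, accepted
w4: p4 → p0 → p2 → p3 → p0 → p2 → p3 → p0 → p2 → p3 → p1 → p0 → p2 → p3  → end p3, rejected

w2, w3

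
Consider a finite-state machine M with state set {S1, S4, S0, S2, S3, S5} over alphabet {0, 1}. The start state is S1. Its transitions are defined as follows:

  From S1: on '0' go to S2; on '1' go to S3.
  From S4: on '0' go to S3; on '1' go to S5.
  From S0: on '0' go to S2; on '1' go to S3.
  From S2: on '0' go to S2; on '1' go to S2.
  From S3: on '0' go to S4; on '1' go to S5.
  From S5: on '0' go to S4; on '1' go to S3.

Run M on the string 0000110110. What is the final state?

S1 → S2 → S2 → S2 → S2 → S2 → S2 → S2 → S2 → S2 → S2

S2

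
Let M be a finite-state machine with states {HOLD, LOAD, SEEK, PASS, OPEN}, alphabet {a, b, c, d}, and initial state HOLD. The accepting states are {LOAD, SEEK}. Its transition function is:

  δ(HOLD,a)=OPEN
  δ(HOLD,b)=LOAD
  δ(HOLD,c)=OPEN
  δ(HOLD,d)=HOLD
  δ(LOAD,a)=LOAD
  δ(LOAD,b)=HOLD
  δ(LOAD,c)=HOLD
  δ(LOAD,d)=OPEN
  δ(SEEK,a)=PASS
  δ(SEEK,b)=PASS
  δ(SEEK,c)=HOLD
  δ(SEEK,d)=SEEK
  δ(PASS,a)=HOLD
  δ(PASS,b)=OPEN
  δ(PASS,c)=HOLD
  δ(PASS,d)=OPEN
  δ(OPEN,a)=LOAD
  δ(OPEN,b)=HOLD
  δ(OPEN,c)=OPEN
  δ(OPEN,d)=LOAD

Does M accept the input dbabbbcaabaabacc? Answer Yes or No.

start at HOLD
read 'd': HOLD → HOLD
read 'b': HOLD → LOAD
read 'a': LOAD → LOAD
read 'b': LOAD → HOLD
read 'b': HOLD → LOAD
read 'b': LOAD → HOLD
read 'c': HOLD → OPEN
read 'a': OPEN → LOAD
read 'a': LOAD → LOAD
read 'b': LOAD → HOLD
read 'a': HOLD → OPEN
read 'a': OPEN → LOAD
read 'b': LOAD → HOLD
read 'a': HOLD → OPEN
read 'c': OPEN → OPEN
read 'c': OPEN → OPEN
End state OPEN is not accepting.

No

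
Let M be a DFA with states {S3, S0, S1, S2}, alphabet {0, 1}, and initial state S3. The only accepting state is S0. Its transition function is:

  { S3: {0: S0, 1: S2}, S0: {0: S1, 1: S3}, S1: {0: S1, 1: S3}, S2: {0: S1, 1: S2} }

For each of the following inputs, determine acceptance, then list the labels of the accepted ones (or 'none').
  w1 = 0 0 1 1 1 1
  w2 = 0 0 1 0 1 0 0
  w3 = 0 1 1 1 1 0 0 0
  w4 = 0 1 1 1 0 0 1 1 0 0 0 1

none

w1:
  start at S3
  read '0': S3 → S0
  read '0': S0 → S1
  read '1': S1 → S3
  read '1': S3 → S2
  read '1': S2 → S2
  read '1': S2 → S2
  end S2, rejected
w2:
  start at S3
  read '0': S3 → S0
  read '0': S0 → S1
  read '1': S1 → S3
  read '0': S3 → S0
  read '1': S0 → S3
  read '0': S3 → S0
  read '0': S0 → S1
  end S1, rejected
w3:
  start at S3
  read '0': S3 → S0
  read '1': S0 → S3
  read '1': S3 → S2
  read '1': S2 → S2
  read '1': S2 → S2
  read '0': S2 → S1
  read '0': S1 → S1
  read '0': S1 → S1
  end S1, rejected
w4:
  start at S3
  read '0': S3 → S0
  read '1': S0 → S3
  read '1': S3 → S2
  read '1': S2 → S2
  read '0': S2 → S1
  read '0': S1 → S1
  read '1': S1 → S3
  read '1': S3 → S2
  read '0': S2 → S1
  read '0': S1 → S1
  read '0': S1 → S1
  read '1': S1 → S3
  end S3, rejected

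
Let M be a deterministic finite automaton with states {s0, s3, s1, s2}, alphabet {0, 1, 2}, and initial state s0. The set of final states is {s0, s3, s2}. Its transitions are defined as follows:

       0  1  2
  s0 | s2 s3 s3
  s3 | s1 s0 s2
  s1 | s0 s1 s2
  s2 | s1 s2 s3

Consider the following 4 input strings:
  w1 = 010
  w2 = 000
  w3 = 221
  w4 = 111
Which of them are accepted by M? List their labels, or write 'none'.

w2, w3, w4

w1: Trace: s0 -0-> s2 -1-> s2 -0-> s1  → end s1, rejected
w2: Trace: s0 -0-> s2 -0-> s1 -0-> s0  → end s0, accepted
w3: Trace: s0 -2-> s3 -2-> s2 -1-> s2  → end s2, accepted
w4: Trace: s0 -1-> s3 -1-> s0 -1-> s3  → end s3, accepted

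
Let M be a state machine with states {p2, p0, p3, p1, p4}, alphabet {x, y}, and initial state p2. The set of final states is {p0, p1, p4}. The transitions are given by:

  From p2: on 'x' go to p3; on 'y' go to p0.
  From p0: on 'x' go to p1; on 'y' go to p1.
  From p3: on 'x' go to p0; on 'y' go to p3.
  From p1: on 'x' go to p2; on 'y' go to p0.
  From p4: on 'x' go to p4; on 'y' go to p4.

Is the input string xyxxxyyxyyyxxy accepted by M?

start at p2
read 'x': p2 → p3
read 'y': p3 → p3
read 'x': p3 → p0
read 'x': p0 → p1
read 'x': p1 → p2
read 'y': p2 → p0
read 'y': p0 → p1
read 'x': p1 → p2
read 'y': p2 → p0
read 'y': p0 → p1
read 'y': p1 → p0
read 'x': p0 → p1
read 'x': p1 → p2
read 'y': p2 → p0
End state p0 is accepting.

Yes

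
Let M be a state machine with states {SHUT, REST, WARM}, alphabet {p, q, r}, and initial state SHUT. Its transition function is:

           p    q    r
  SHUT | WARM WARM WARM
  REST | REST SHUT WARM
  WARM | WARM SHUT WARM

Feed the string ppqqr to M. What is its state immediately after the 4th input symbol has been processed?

WARM

start at SHUT
read 'p': SHUT → WARM
read 'p': WARM → WARM
read 'q': WARM → SHUT
read 'q': SHUT → WARM
After 4 symbols: WARM.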